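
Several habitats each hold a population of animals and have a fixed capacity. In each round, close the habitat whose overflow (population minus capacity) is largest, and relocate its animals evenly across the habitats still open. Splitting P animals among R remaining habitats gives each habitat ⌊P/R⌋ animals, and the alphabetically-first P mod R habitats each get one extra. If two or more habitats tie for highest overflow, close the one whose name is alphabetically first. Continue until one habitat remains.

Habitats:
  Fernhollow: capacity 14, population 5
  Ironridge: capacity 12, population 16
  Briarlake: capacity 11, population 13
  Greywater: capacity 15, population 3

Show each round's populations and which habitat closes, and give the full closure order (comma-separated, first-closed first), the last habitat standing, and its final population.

Closure order: Ironridge, Briarlake, Fernhollow
Last habitat: Greywater with 37 animals

Round 1: Briarlake=13 Fernhollow=5 Greywater=3 Ironridge=16 → close Ironridge (overflow 4)
  16÷3 = 5 each, +1 to first 1
Round 2: Briarlake=19 Fernhollow=10 Greywater=8 → close Briarlake (overflow 8)
  19÷2 = 9 each, +1 to first 1
Round 3: Fernhollow=20 Greywater=17 → close Fernhollow (overflow 6)
  20÷1 = 20 each, +1 to first 0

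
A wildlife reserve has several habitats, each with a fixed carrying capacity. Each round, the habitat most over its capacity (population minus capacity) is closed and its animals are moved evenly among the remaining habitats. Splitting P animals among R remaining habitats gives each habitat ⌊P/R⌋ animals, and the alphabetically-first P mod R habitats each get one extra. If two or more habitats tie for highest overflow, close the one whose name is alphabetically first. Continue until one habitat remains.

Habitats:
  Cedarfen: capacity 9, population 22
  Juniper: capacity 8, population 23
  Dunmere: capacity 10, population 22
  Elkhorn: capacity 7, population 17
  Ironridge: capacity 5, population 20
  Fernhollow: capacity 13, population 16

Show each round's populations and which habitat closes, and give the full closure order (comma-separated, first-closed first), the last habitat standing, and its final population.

Round 1: Cedarfen=22 Dunmere=22 Elkhorn=17 Fernhollow=16 Ironridge=20 Juniper=23 → close Ironridge (overflow 15)
  20÷5 = 4 each, +1 to first 0
Round 2: Cedarfen=26 Dunmere=26 Elkhorn=21 Fernhollow=20 Juniper=27 → close Juniper (overflow 19)
  27÷4 = 6 each, +1 to first 3
Round 3: Cedarfen=33 Dunmere=33 Elkhorn=28 Fernhollow=26 → close Cedarfen (overflow 24)
  33÷3 = 11 each, +1 to first 0
Round 4: Dunmere=44 Elkhorn=39 Fernhollow=37 → close Dunmere (overflow 34)
  44÷2 = 22 each, +1 to first 0
Round 5: Elkhorn=61 Fernhollow=59 → close Elkhorn (overflow 54)
  61÷1 = 61 each, +1 to first 0

Closure order: Ironridge, Juniper, Cedarfen, Dunmere, Elkhorn
Last habitat: Fernhollow with 120 animals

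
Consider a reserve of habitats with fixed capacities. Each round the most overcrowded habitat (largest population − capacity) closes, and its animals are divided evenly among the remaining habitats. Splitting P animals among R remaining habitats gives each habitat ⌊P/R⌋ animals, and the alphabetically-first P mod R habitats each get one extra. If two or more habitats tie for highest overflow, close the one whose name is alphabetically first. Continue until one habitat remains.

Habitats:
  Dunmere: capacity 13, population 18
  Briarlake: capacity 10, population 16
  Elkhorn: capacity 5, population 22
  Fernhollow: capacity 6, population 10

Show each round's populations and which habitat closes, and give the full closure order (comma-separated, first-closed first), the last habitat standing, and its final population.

Round 1: Briarlake=16 Dunmere=18 Elkhorn=22 Fernhollow=10 → close Elkhorn (overflow 17)
  22÷3 = 7 each, +1 to first 1
Round 2: Briarlake=24 Dunmere=25 Fernhollow=17 → close Briarlake (overflow 14)
  24÷2 = 12 each, +1 to first 0
Round 3: Dunmere=37 Fernhollow=29 → close Dunmere (overflow 24)
  37÷1 = 37 each, +1 to first 0

Closure order: Elkhorn, Briarlake, Dunmere
Last habitat: Fernhollow with 66 animals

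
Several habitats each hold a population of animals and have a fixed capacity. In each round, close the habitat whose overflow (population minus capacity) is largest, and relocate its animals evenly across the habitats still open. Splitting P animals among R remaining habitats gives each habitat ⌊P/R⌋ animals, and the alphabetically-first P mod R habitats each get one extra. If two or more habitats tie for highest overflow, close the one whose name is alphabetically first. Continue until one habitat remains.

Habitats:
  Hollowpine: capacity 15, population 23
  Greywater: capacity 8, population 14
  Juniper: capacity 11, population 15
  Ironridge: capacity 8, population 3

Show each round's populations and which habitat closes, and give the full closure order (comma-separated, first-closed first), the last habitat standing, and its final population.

Round 1: Greywater=14 Hollowpine=23 Ironridge=3 Juniper=15 → close Hollowpine (overflow 8)
  23÷3 = 7 each, +1 to first 2
Round 2: Greywater=22 Ironridge=11 Juniper=22 → close Greywater (overflow 14)
  22÷2 = 11 each, +1 to first 0
Round 3: Ironridge=22 Juniper=33 → close Juniper (overflow 22)
  33÷1 = 33 each, +1 to first 0

Closure order: Hollowpine, Greywater, Juniper
Last habitat: Ironridge with 55 animals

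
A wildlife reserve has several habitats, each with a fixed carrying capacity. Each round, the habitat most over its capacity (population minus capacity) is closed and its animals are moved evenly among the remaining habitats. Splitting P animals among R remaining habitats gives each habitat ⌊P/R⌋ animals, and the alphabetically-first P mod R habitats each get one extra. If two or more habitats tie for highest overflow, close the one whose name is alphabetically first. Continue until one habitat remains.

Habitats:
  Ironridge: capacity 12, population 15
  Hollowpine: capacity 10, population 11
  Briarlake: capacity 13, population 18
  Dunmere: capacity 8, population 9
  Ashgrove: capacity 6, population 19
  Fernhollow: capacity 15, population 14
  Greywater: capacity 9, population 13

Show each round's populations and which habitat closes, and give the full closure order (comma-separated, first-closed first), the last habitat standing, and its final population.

Closure order: Ashgrove, Briarlake, Greywater, Ironridge, Dunmere, Fernhollow
Last habitat: Hollowpine with 99 animals

Round 1: Ashgrove=19 Briarlake=18 Dunmere=9 Fernhollow=14 Greywater=13 Hollowpine=11 Ironridge=15 → close Ashgrove (overflow 13)
  19÷6 = 3 each, +1 to first 1
Round 2: Briarlake=22 Dunmere=12 Fernhollow=17 Greywater=16 Hollowpine=14 Ironridge=18 → close Briarlake (overflow 9)
  22÷5 = 4 each, +1 to first 2
Round 3: Dunmere=17 Fernhollow=22 Greywater=20 Hollowpine=18 Ironridge=22 → close Greywater (overflow 11)
  20÷4 = 5 each, +1 to first 0
Round 4: Dunmere=22 Fernhollow=27 Hollowpine=23 Ironridge=27 → close Ironridge (overflow 15)
  27÷3 = 9 each, +1 to first 0
Round 5: Dunmere=31 Fernhollow=36 Hollowpine=32 → close Dunmere (overflow 23)
  31÷2 = 15 each, +1 to first 1
Round 6: Fernhollow=52 Hollowpine=47 → close Fernhollow (overflow 37)
  52÷1 = 52 each, +1 to first 0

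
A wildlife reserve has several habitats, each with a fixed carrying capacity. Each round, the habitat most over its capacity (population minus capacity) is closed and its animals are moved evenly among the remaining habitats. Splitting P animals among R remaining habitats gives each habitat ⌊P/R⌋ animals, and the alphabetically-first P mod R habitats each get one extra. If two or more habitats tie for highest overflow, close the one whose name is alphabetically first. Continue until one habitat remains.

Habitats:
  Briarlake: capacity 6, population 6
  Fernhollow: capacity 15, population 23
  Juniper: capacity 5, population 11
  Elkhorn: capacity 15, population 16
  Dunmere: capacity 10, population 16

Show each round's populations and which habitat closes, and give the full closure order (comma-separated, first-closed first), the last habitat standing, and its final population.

Closure order: Fernhollow, Dunmere, Juniper, Briarlake
Last habitat: Elkhorn with 72 animals

Round 1: Briarlake=6 Dunmere=16 Elkhorn=16 Fernhollow=23 Juniper=11 → close Fernhollow (overflow 8)
  23÷4 = 5 each, +1 to first 3
Round 2: Briarlake=12 Dunmere=22 Elkhorn=22 Juniper=16 → close Dunmere (overflow 12)
  22÷3 = 7 each, +1 to first 1
Round 3: Briarlake=20 Elkhorn=29 Juniper=23 → close Juniper (overflow 18)
  23÷2 = 11 each, +1 to first 1
Round 4: Briarlake=32 Elkhorn=40 → close Briarlake (overflow 26)
  32÷1 = 32 each, +1 to first 0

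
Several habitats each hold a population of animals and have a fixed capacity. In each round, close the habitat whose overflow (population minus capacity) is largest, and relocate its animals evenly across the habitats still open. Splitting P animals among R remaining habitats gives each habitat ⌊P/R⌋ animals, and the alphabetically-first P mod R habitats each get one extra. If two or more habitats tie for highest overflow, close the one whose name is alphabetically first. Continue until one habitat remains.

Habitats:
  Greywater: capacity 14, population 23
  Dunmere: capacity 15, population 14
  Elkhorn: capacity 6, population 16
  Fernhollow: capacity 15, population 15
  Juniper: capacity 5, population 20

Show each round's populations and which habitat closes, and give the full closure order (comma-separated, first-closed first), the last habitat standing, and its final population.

Closure order: Juniper, Elkhorn, Greywater, Dunmere
Last habitat: Fernhollow with 88 animals

Round 1: Dunmere=14 Elkhorn=16 Fernhollow=15 Greywater=23 Juniper=20 → close Juniper (overflow 15)
  20÷4 = 5 each, +1 to first 0
Round 2: Dunmere=19 Elkhorn=21 Fernhollow=20 Greywater=28 → close Elkhorn (overflow 15)
  21÷3 = 7 each, +1 to first 0
Round 3: Dunmere=26 Fernhollow=27 Greywater=35 → close Greywater (overflow 21)
  35÷2 = 17 each, +1 to first 1
Round 4: Dunmere=44 Fernhollow=44 → close Dunmere (overflow 29)
  44÷1 = 44 each, +1 to first 0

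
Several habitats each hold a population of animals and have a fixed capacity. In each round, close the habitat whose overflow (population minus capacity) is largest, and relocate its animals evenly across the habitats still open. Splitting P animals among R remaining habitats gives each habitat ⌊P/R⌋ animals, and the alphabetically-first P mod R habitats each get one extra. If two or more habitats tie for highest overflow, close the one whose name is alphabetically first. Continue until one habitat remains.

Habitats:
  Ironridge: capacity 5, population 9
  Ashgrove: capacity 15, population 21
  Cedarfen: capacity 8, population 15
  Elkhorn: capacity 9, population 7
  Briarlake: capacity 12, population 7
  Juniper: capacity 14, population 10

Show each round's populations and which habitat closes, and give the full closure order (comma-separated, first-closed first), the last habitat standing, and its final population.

Round 1: Ashgrove=21 Briarlake=7 Cedarfen=15 Elkhorn=7 Ironridge=9 Juniper=10 → close Cedarfen (overflow 7)
  15÷5 = 3 each, +1 to first 0
Round 2: Ashgrove=24 Briarlake=10 Elkhorn=10 Ironridge=12 Juniper=13 → close Ashgrove (overflow 9)
  24÷4 = 6 each, +1 to first 0
Round 3: Briarlake=16 Elkhorn=16 Ironridge=18 Juniper=19 → close Ironridge (overflow 13)
  18÷3 = 6 each, +1 to first 0
Round 4: Briarlake=22 Elkhorn=22 Juniper=25 → close Elkhorn (overflow 13)
  22÷2 = 11 each, +1 to first 0
Round 5: Briarlake=33 Juniper=36 → close Juniper (overflow 22)
  36÷1 = 36 each, +1 to first 0

Closure order: Cedarfen, Ashgrove, Ironridge, Elkhorn, Juniper
Last habitat: Briarlake with 69 animals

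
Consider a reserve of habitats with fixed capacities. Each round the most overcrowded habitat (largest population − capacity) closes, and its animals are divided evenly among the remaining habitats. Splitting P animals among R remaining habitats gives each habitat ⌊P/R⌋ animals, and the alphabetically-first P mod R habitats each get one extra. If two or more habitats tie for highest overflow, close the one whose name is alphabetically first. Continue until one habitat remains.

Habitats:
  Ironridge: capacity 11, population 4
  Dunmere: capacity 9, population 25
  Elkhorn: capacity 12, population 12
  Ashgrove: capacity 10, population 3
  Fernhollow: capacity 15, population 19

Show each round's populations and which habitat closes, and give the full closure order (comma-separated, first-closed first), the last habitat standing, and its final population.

Closure order: Dunmere, Fernhollow, Elkhorn, Ashgrove
Last habitat: Ironridge with 63 animals

Round 1: Ashgrove=3 Dunmere=25 Elkhorn=12 Fernhollow=19 Ironridge=4 → close Dunmere (overflow 16)
  25÷4 = 6 each, +1 to first 1
Round 2: Ashgrove=10 Elkhorn=18 Fernhollow=25 Ironridge=10 → close Fernhollow (overflow 10)
  25÷3 = 8 each, +1 to first 1
Round 3: Ashgrove=19 Elkhorn=26 Ironridge=18 → close Elkhorn (overflow 14)
  26÷2 = 13 each, +1 to first 0
Round 4: Ashgrove=32 Ironridge=31 → close Ashgrove (overflow 22)
  32÷1 = 32 each, +1 to first 0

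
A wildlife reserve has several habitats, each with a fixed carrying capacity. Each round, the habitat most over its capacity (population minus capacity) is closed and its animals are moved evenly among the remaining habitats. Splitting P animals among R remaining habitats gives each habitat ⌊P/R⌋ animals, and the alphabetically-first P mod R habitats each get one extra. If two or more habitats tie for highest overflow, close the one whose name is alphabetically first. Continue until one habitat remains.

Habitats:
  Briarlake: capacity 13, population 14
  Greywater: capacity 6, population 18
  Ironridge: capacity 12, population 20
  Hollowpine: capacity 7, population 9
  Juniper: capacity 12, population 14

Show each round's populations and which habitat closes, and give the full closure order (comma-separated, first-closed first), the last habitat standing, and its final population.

Closure order: Greywater, Ironridge, Hollowpine, Briarlake
Last habitat: Juniper with 75 animals

Round 1: Briarlake=14 Greywater=18 Hollowpine=9 Ironridge=20 Juniper=14 → close Greywater (overflow 12)
  18÷4 = 4 each, +1 to first 2
Round 2: Briarlake=19 Hollowpine=14 Ironridge=24 Juniper=18 → close Ironridge (overflow 12)
  24÷3 = 8 each, +1 to first 0
Round 3: Briarlake=27 Hollowpine=22 Juniper=26 → close Hollowpine (overflow 15)
  22÷2 = 11 each, +1 to first 0
Round 4: Briarlake=38 Juniper=37 → close Briarlake (overflow 25)
  38÷1 = 38 each, +1 to first 0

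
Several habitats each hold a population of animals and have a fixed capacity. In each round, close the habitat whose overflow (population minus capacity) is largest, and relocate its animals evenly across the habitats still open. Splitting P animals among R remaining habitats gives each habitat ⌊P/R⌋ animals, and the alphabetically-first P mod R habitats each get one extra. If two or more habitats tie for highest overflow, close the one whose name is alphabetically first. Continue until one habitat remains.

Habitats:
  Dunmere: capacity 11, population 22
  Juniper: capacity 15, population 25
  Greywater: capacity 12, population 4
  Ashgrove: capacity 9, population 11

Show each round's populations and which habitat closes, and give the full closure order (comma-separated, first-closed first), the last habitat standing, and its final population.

Closure order: Dunmere, Juniper, Ashgrove
Last habitat: Greywater with 62 animals

Round 1: Ashgrove=11 Dunmere=22 Greywater=4 Juniper=25 → close Dunmere (overflow 11)
  22÷3 = 7 each, +1 to first 1
Round 2: Ashgrove=19 Greywater=11 Juniper=32 → close Juniper (overflow 17)
  32÷2 = 16 each, +1 to first 0
Round 3: Ashgrove=35 Greywater=27 → close Ashgrove (overflow 26)
  35÷1 = 35 each, +1 to first 0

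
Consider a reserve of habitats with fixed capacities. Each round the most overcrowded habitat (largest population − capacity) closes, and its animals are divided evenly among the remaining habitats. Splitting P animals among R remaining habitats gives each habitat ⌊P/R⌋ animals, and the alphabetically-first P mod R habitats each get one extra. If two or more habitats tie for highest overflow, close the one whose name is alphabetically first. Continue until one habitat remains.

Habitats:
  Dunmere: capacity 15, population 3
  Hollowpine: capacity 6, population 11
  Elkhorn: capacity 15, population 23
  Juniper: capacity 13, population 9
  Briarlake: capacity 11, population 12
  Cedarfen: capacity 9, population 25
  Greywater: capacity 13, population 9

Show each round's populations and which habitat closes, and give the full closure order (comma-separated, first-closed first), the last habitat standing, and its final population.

Round 1: Briarlake=12 Cedarfen=25 Dunmere=3 Elkhorn=23 Greywater=9 Hollowpine=11 Juniper=9 → close Cedarfen (overflow 16)
  25÷6 = 4 each, +1 to first 1
Round 2: Briarlake=17 Dunmere=7 Elkhorn=27 Greywater=13 Hollowpine=15 Juniper=13 → close Elkhorn (overflow 12)
  27÷5 = 5 each, +1 to first 2
Round 3: Briarlake=23 Dunmere=13 Greywater=18 Hollowpine=20 Juniper=18 → close Hollowpine (overflow 14)
  20÷4 = 5 each, +1 to first 0
Round 4: Briarlake=28 Dunmere=18 Greywater=23 Juniper=23 → close Briarlake (overflow 17)
  28÷3 = 9 each, +1 to first 1
Round 5: Dunmere=28 Greywater=32 Juniper=32 → close Greywater (overflow 19)
  32÷2 = 16 each, +1 to first 0
Round 6: Dunmere=44 Juniper=48 → close Juniper (overflow 35)
  48÷1 = 48 each, +1 to first 0

Closure order: Cedarfen, Elkhorn, Hollowpine, Briarlake, Greywater, Juniper
Last habitat: Dunmere with 92 animals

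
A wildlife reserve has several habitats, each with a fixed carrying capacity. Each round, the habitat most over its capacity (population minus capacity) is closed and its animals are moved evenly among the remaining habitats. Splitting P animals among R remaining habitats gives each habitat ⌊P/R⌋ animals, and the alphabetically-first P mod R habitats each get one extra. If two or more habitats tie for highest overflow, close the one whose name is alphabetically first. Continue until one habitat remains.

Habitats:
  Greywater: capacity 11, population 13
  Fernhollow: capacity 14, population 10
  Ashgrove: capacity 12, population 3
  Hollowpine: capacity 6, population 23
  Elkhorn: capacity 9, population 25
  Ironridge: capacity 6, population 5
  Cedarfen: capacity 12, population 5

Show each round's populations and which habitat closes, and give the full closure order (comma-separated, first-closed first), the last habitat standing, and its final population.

Closure order: Hollowpine, Elkhorn, Greywater, Fernhollow, Ironridge, Cedarfen
Last habitat: Ashgrove with 84 animals

Round 1: Ashgrove=3 Cedarfen=5 Elkhorn=25 Fernhollow=10 Greywater=13 Hollowpine=23 Ironridge=5 → close Hollowpine (overflow 17)
  23÷6 = 3 each, +1 to first 5
Round 2: Ashgrove=7 Cedarfen=9 Elkhorn=29 Fernhollow=14 Greywater=17 Ironridge=8 → close Elkhorn (overflow 20)
  29÷5 = 5 each, +1 to first 4
Round 3: Ashgrove=13 Cedarfen=15 Fernhollow=20 Greywater=23 Ironridge=13 → close Greywater (overflow 12)
  23÷4 = 5 each, +1 to first 3
Round 4: Ashgrove=19 Cedarfen=21 Fernhollow=26 Ironridge=18 → close Fernhollow (overflow 12)
  26÷3 = 8 each, +1 to first 2
Round 5: Ashgrove=28 Cedarfen=30 Ironridge=26 → close Ironridge (overflow 20)
  26÷2 = 13 each, +1 to first 0
Round 6: Ashgrove=41 Cedarfen=43 → close Cedarfen (overflow 31)
  43÷1 = 43 each, +1 to first 0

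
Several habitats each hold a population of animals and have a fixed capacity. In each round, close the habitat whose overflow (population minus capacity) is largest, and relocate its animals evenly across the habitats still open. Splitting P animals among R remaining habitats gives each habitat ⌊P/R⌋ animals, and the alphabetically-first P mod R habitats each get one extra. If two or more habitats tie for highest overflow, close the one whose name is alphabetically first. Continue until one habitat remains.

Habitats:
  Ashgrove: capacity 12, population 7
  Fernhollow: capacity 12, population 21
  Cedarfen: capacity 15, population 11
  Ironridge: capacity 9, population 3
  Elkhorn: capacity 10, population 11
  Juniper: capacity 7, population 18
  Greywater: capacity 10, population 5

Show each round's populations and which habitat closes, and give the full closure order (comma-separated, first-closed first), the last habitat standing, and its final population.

Closure order: Juniper, Fernhollow, Elkhorn, Cedarfen, Ashgrove, Greywater
Last habitat: Ironridge with 76 animals

Round 1: Ashgrove=7 Cedarfen=11 Elkhorn=11 Fernhollow=21 Greywater=5 Ironridge=3 Juniper=18 → close Juniper (overflow 11)
  18÷6 = 3 each, +1 to first 0
Round 2: Ashgrove=10 Cedarfen=14 Elkhorn=14 Fernhollow=24 Greywater=8 Ironridge=6 → close Fernhollow (overflow 12)
  24÷5 = 4 each, +1 to first 4
Round 3: Ashgrove=15 Cedarfen=19 Elkhorn=19 Greywater=13 Ironridge=10 → close Elkhorn (overflow 9)
  19÷4 = 4 each, +1 to first 3
Round 4: Ashgrove=20 Cedarfen=24 Greywater=18 Ironridge=14 → close Cedarfen (overflow 9)
  24÷3 = 8 each, +1 to first 0
Round 5: Ashgrove=28 Greywater=26 Ironridge=22 → close Ashgrove (overflow 16)
  28÷2 = 14 each, +1 to first 0
Round 6: Greywater=40 Ironridge=36 → close Greywater (overflow 30)
  40÷1 = 40 each, +1 to first 0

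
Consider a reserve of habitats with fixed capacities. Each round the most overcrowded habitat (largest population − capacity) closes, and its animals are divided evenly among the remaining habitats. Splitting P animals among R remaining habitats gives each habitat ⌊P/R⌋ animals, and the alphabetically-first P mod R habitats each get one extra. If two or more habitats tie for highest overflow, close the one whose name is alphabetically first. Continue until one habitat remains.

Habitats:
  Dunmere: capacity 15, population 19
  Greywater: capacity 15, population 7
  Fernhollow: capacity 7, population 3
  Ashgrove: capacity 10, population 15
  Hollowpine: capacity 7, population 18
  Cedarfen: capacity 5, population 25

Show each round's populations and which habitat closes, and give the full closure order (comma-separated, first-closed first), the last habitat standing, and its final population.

Round 1: Ashgrove=15 Cedarfen=25 Dunmere=19 Fernhollow=3 Greywater=7 Hollowpine=18 → close Cedarfen (overflow 20)
  25÷5 = 5 each, +1 to first 0
Round 2: Ashgrove=20 Dunmere=24 Fernhollow=8 Greywater=12 Hollowpine=23 → close Hollowpine (overflow 16)
  23÷4 = 5 each, +1 to first 3
Round 3: Ashgrove=26 Dunmere=30 Fernhollow=14 Greywater=17 → close Ashgrove (overflow 16)
  26÷3 = 8 each, +1 to first 2
Round 4: Dunmere=39 Fernhollow=23 Greywater=25 → close Dunmere (overflow 24)
  39÷2 = 19 each, +1 to first 1
Round 5: Fernhollow=43 Greywater=44 → close Fernhollow (overflow 36)
  43÷1 = 43 each, +1 to first 0

Closure order: Cedarfen, Hollowpine, Ashgrove, Dunmere, Fernhollow
Last habitat: Greywater with 87 animals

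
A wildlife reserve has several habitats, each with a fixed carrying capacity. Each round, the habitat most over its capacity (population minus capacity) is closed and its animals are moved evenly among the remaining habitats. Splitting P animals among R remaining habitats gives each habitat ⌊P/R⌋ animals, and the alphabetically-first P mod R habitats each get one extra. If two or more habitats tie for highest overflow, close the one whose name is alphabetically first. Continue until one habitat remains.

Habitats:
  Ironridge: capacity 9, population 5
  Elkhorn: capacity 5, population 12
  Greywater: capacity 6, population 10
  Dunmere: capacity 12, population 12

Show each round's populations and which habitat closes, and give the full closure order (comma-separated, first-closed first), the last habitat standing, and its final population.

Round 1: Dunmere=12 Elkhorn=12 Greywater=10 Ironridge=5 → close Elkhorn (overflow 7)
  12÷3 = 4 each, +1 to first 0
Round 2: Dunmere=16 Greywater=14 Ironridge=9 → close Greywater (overflow 8)
  14÷2 = 7 each, +1 to first 0
Round 3: Dunmere=23 Ironridge=16 → close Dunmere (overflow 11)
  23÷1 = 23 each, +1 to first 0

Closure order: Elkhorn, Greywater, Dunmere
Last habitat: Ironridge with 39 animals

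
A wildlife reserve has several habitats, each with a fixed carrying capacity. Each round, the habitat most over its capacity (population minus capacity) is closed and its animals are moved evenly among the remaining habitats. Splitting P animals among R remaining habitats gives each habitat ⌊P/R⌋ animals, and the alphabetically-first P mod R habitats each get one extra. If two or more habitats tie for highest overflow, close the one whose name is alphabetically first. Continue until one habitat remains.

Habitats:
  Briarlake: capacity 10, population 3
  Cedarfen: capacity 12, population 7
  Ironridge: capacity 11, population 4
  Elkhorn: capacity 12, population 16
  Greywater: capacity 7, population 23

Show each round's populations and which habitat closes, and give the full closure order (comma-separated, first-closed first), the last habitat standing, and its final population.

Closure order: Greywater, Elkhorn, Cedarfen, Briarlake
Last habitat: Ironridge with 53 animals

Round 1: Briarlake=3 Cedarfen=7 Elkhorn=16 Greywater=23 Ironridge=4 → close Greywater (overflow 16)
  23÷4 = 5 each, +1 to first 3
Round 2: Briarlake=9 Cedarfen=13 Elkhorn=22 Ironridge=9 → close Elkhorn (overflow 10)
  22÷3 = 7 each, +1 to first 1
Round 3: Briarlake=17 Cedarfen=20 Ironridge=16 → close Cedarfen (overflow 8)
  20÷2 = 10 each, +1 to first 0
Round 4: Briarlake=27 Ironridge=26 → close Briarlake (overflow 17)
  27÷1 = 27 each, +1 to first 0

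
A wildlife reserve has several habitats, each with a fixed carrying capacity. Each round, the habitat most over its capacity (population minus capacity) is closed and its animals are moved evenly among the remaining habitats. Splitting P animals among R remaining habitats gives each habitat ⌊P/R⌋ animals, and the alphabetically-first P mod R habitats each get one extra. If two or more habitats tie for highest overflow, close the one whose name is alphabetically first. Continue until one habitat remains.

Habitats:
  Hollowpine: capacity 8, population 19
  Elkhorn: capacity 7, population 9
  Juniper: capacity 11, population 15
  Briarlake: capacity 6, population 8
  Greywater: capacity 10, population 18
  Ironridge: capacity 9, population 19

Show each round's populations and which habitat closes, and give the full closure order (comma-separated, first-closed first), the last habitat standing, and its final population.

Round 1: Briarlake=8 Elkhorn=9 Greywater=18 Hollowpine=19 Ironridge=19 Juniper=15 → close Hollowpine (overflow 11)
  19÷5 = 3 each, +1 to first 4
Round 2: Briarlake=12 Elkhorn=13 Greywater=22 Ironridge=23 Juniper=18 → close Ironridge (overflow 14)
  23÷4 = 5 each, +1 to first 3
Round 3: Briarlake=18 Elkhorn=19 Greywater=28 Juniper=23 → close Greywater (overflow 18)
  28÷3 = 9 each, +1 to first 1
Round 4: Briarlake=28 Elkhorn=28 Juniper=32 → close Briarlake (overflow 22)
  28÷2 = 14 each, +1 to first 0
Round 5: Elkhorn=42 Juniper=46 → close Elkhorn (overflow 35)
  42÷1 = 42 each, +1 to first 0

Closure order: Hollowpine, Ironridge, Greywater, Briarlake, Elkhorn
Last habitat: Juniper with 88 animals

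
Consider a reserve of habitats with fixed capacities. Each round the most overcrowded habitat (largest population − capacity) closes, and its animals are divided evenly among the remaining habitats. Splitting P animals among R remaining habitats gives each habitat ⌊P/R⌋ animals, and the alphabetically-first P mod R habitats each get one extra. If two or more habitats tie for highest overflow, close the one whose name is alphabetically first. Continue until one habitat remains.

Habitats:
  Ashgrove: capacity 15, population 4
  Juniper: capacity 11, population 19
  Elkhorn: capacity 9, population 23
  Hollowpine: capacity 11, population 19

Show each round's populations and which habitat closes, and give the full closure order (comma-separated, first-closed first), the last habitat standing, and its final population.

Closure order: Elkhorn, Hollowpine, Juniper
Last habitat: Ashgrove with 65 animals

Round 1: Ashgrove=4 Elkhorn=23 Hollowpine=19 Juniper=19 → close Elkhorn (overflow 14)
  23÷3 = 7 each, +1 to first 2
Round 2: Ashgrove=12 Hollowpine=27 Juniper=26 → close Hollowpine (overflow 16)
  27÷2 = 13 each, +1 to first 1
Round 3: Ashgrove=26 Juniper=39 → close Juniper (overflow 28)
  39÷1 = 39 each, +1 to first 0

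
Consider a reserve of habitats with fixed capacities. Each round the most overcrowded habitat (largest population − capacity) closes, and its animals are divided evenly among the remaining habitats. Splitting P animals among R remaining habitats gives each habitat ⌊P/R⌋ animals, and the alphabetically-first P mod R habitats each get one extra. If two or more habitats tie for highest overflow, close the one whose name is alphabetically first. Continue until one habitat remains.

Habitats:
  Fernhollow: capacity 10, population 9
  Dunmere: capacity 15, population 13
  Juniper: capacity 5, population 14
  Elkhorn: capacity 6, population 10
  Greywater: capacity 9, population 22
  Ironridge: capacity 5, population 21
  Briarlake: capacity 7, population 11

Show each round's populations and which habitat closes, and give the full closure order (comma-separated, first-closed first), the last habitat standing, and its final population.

Closure order: Ironridge, Greywater, Juniper, Briarlake, Elkhorn, Dunmere
Last habitat: Fernhollow with 100 animals

Round 1: Briarlake=11 Dunmere=13 Elkhorn=10 Fernhollow=9 Greywater=22 Ironridge=21 Juniper=14 → close Ironridge (overflow 16)
  21÷6 = 3 each, +1 to first 3
Round 2: Briarlake=15 Dunmere=17 Elkhorn=14 Fernhollow=12 Greywater=25 Juniper=17 → close Greywater (overflow 16)
  25÷5 = 5 each, +1 to first 0
Round 3: Briarlake=20 Dunmere=22 Elkhorn=19 Fernhollow=17 Juniper=22 → close Juniper (overflow 17)
  22÷4 = 5 each, +1 to first 2
Round 4: Briarlake=26 Dunmere=28 Elkhorn=24 Fernhollow=22 → close Briarlake (overflow 19)
  26÷3 = 8 each, +1 to first 2
Round 5: Dunmere=37 Elkhorn=33 Fernhollow=30 → close Elkhorn (overflow 27)
  33÷2 = 16 each, +1 to first 1
Round 6: Dunmere=54 Fernhollow=46 → close Dunmere (overflow 39)
  54÷1 = 54 each, +1 to first 0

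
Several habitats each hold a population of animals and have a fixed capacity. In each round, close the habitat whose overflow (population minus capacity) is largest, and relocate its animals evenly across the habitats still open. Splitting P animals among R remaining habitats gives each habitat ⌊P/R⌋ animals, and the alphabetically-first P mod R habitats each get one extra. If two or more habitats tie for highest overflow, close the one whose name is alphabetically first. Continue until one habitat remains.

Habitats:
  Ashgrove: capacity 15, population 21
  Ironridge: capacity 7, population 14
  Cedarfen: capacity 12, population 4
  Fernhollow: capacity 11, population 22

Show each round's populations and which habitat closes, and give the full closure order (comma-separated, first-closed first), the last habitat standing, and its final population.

Round 1: Ashgrove=21 Cedarfen=4 Fernhollow=22 Ironridge=14 → close Fernhollow (overflow 11)
  22÷3 = 7 each, +1 to first 1
Round 2: Ashgrove=29 Cedarfen=11 Ironridge=21 → close Ashgrove (overflow 14)
  29÷2 = 14 each, +1 to first 1
Round 3: Cedarfen=26 Ironridge=35 → close Ironridge (overflow 28)
  35÷1 = 35 each, +1 to first 0

Closure order: Fernhollow, Ashgrove, Ironridge
Last habitat: Cedarfen with 61 animals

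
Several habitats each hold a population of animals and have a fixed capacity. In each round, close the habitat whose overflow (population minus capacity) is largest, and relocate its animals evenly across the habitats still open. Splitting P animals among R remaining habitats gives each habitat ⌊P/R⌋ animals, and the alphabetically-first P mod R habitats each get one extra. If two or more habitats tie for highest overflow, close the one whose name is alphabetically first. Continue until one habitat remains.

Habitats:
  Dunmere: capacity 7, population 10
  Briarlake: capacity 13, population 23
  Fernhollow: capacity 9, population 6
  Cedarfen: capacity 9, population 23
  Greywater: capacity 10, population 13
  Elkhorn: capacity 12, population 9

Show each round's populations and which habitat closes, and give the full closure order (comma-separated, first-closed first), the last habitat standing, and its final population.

Round 1: Briarlake=23 Cedarfen=23 Dunmere=10 Elkhorn=9 Fernhollow=6 Greywater=13 → close Cedarfen (overflow 14)
  23÷5 = 4 each, +1 to first 3
Round 2: Briarlake=28 Dunmere=15 Elkhorn=14 Fernhollow=10 Greywater=17 → close Briarlake (overflow 15)
  28÷4 = 7 each, +1 to first 0
Round 3: Dunmere=22 Elkhorn=21 Fernhollow=17 Greywater=24 → close Dunmere (overflow 15)
  22÷3 = 7 each, +1 to first 1
Round 4: Elkhorn=29 Fernhollow=24 Greywater=31 → close Greywater (overflow 21)
  31÷2 = 15 each, +1 to first 1
Round 5: Elkhorn=45 Fernhollow=39 → close Elkhorn (overflow 33)
  45÷1 = 45 each, +1 to first 0

Closure order: Cedarfen, Briarlake, Dunmere, Greywater, Elkhorn
Last habitat: Fernhollow with 84 animals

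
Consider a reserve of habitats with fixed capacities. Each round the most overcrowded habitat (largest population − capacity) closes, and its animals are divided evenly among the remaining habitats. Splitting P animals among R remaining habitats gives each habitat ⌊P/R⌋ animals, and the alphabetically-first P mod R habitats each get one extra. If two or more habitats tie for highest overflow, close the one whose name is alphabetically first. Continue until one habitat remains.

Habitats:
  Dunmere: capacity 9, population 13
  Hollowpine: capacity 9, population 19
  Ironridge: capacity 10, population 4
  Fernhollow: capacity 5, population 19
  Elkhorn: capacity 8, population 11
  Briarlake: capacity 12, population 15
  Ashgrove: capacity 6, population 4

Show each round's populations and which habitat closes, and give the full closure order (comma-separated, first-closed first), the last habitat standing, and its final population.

Round 1: Ashgrove=4 Briarlake=15 Dunmere=13 Elkhorn=11 Fernhollow=19 Hollowpine=19 Ironridge=4 → close Fernhollow (overflow 14)
  19÷6 = 3 each, +1 to first 1
Round 2: Ashgrove=8 Briarlake=18 Dunmere=16 Elkhorn=14 Hollowpine=22 Ironridge=7 → close Hollowpine (overflow 13)
  22÷5 = 4 each, +1 to first 2
Round 3: Ashgrove=13 Briarlake=23 Dunmere=20 Elkhorn=18 Ironridge=11 → close Briarlake (overflow 11)
  23÷4 = 5 each, +1 to first 3
Round 4: Ashgrove=19 Dunmere=26 Elkhorn=24 Ironridge=16 → close Dunmere (overflow 17)
  26÷3 = 8 each, +1 to first 2
Round 5: Ashgrove=28 Elkhorn=33 Ironridge=24 → close Elkhorn (overflow 25)
  33÷2 = 16 each, +1 to first 1
Round 6: Ashgrove=45 Ironridge=40 → close Ashgrove (overflow 39)
  45÷1 = 45 each, +1 to first 0

Closure order: Fernhollow, Hollowpine, Briarlake, Dunmere, Elkhorn, Ashgrove
Last habitat: Ironridge with 85 animals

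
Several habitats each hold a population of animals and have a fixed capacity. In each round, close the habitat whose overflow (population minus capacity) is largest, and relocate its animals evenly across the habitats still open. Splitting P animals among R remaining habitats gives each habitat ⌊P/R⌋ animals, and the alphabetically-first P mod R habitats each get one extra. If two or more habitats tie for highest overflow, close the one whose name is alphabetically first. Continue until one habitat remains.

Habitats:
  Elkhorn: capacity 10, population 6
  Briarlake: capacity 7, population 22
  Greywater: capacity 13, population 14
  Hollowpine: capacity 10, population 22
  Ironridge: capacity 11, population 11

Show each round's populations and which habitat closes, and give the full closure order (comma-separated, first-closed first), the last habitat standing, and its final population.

Closure order: Briarlake, Hollowpine, Greywater, Ironridge
Last habitat: Elkhorn with 75 animals

Round 1: Briarlake=22 Elkhorn=6 Greywater=14 Hollowpine=22 Ironridge=11 → close Briarlake (overflow 15)
  22÷4 = 5 each, +1 to first 2
Round 2: Elkhorn=12 Greywater=20 Hollowpine=27 Ironridge=16 → close Hollowpine (overflow 17)
  27÷3 = 9 each, +1 to first 0
Round 3: Elkhorn=21 Greywater=29 Ironridge=25 → close Greywater (overflow 16)
  29÷2 = 14 each, +1 to first 1
Round 4: Elkhorn=36 Ironridge=39 → close Ironridge (overflow 28)
  39÷1 = 39 each, +1 to first 0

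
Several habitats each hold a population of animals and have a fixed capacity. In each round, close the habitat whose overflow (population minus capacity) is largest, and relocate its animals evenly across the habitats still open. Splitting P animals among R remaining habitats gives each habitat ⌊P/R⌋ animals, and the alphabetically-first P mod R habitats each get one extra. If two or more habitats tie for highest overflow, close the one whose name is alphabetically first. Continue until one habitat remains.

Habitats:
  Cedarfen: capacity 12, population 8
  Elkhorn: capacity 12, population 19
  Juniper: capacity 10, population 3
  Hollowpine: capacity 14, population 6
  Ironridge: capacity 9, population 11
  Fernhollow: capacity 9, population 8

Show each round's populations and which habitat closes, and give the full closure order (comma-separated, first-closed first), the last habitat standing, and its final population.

Round 1: Cedarfen=8 Elkhorn=19 Fernhollow=8 Hollowpine=6 Ironridge=11 Juniper=3 → close Elkhorn (overflow 7)
  19÷5 = 3 each, +1 to first 4
Round 2: Cedarfen=12 Fernhollow=12 Hollowpine=10 Ironridge=15 Juniper=6 → close Ironridge (overflow 6)
  15÷4 = 3 each, +1 to first 3
Round 3: Cedarfen=16 Fernhollow=16 Hollowpine=14 Juniper=9 → close Fernhollow (overflow 7)
  16÷3 = 5 each, +1 to first 1
Round 4: Cedarfen=22 Hollowpine=19 Juniper=14 → close Cedarfen (overflow 10)
  22÷2 = 11 each, +1 to first 0
Round 5: Hollowpine=30 Juniper=25 → close Hollowpine (overflow 16)
  30÷1 = 30 each, +1 to first 0

Closure order: Elkhorn, Ironridge, Fernhollow, Cedarfen, Hollowpine
Last habitat: Juniper with 55 animals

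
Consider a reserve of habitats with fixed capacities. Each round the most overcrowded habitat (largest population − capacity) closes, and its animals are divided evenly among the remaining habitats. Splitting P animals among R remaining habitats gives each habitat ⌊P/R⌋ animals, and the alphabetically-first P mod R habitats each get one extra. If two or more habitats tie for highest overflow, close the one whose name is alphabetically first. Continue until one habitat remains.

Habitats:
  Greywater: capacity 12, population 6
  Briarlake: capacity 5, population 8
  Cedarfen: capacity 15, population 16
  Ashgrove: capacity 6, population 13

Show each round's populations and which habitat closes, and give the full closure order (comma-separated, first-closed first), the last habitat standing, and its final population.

Closure order: Ashgrove, Briarlake, Cedarfen
Last habitat: Greywater with 43 animals

Round 1: Ashgrove=13 Briarlake=8 Cedarfen=16 Greywater=6 → close Ashgrove (overflow 7)
  13÷3 = 4 each, +1 to first 1
Round 2: Briarlake=13 Cedarfen=20 Greywater=10 → close Briarlake (overflow 8)
  13÷2 = 6 each, +1 to first 1
Round 3: Cedarfen=27 Greywater=16 → close Cedarfen (overflow 12)
  27÷1 = 27 each, +1 to first 0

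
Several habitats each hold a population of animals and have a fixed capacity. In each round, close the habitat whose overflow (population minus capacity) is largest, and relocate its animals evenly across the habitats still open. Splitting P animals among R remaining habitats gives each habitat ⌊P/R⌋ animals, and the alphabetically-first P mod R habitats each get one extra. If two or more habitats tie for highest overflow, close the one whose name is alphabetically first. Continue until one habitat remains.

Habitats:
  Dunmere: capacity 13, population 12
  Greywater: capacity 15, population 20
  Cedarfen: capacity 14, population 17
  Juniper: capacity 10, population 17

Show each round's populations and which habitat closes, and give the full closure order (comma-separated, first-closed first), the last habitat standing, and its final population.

Round 1: Cedarfen=17 Dunmere=12 Greywater=20 Juniper=17 → close Juniper (overflow 7)
  17÷3 = 5 each, +1 to first 2
Round 2: Cedarfen=23 Dunmere=18 Greywater=25 → close Greywater (overflow 10)
  25÷2 = 12 each, +1 to first 1
Round 3: Cedarfen=36 Dunmere=30 → close Cedarfen (overflow 22)
  36÷1 = 36 each, +1 to first 0

Closure order: Juniper, Greywater, Cedarfen
Last habitat: Dunmere with 66 animals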